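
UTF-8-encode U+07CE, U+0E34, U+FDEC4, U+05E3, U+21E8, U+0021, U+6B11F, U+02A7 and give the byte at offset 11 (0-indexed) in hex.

U+07CE → 2-byte form DF 8E at offsets 0–1.
U+0E34 → 3-byte form E0 B8 B4 at offsets 2–4.
U+FDEC4 → 4-byte form F3 BD BB 84 at offsets 5–8.
U+05E3 → 2-byte form D7 A3 at offsets 9–10.
U+21E8 → 3-byte form E2 87 A8 at offsets 11–13.
Offset 11 falls in char 5's range; it's byte 1 of E2 87 A8 = 0xE2.

0xE2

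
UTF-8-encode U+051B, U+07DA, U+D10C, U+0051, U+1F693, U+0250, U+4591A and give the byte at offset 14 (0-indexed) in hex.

U+051B → 2-byte form D4 9B at offsets 0–1.
U+07DA → 2-byte form DF 9A at offsets 2–3.
U+D10C → 3-byte form ED 84 8C at offsets 4–6.
U+0051 → 1-byte form 51 at offsets 7–7.
U+1F693 → 4-byte form F0 9F 9A 93 at offsets 8–11.
U+0250 → 2-byte form C9 90 at offsets 12–13.
U+4591A → 4-byte form F1 85 A4 9A at offsets 14–17.
Offset 14 falls in char 7's range; it's byte 1 of F1 85 A4 9A = 0xF1.

0xF1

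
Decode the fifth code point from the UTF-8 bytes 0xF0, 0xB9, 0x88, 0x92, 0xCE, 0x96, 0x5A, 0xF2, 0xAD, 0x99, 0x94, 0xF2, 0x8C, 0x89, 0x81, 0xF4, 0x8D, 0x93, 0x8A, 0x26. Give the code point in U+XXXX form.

U+8C241

Offset 0: leading byte 0xF0 = 11110000 → 4-byte char #1 = F0 B9 88 92.
Offset 4: leading byte 0xCE = 11001110 → 2-byte char #2 = CE 96.
Offset 6: leading byte 0x5A = 01011010 → 1-byte char #3 = 5A.
Offset 7: leading byte 0xF2 = 11110010 → 4-byte char #4 = F2 AD 99 94.
Offset 11: leading byte 0xF2 = 11110010 → 4-byte char #5 = F2 8C 89 81.
Leading byte 0xF2 = 11110010 matches 11110xxx → 4-byte sequence.
Byte 1: 0xF2 = 11110010, payload 010 (3 bits).
Byte 2: 0x8C = 10001100 (10xxxxxx ✓), payload 001100.
Byte 3: 0x89 = 10001001 (10xxxxxx ✓), payload 001001.
Byte 4: 0x81 = 10000001 (10xxxxxx ✓), payload 000001.
Concatenate: 010001100001001000001 = 0x8C241 (21 bits → U+8C241).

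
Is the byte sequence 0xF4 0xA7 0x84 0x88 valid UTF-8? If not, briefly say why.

invalid (encodes a value above U+10FFFF)

Leading byte 0xF4 = 11110100 → 4-byte form.
Payload = 0x127108, which exceeds U+10FFFF, the maximum Unicode code point. (Leading bytes F5–FF, or F4 followed by ≥ 0x90, are invalid.)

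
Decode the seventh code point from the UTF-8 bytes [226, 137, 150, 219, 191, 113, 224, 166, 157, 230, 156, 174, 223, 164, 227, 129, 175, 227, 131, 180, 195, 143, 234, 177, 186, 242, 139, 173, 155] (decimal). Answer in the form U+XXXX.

Offset 0: leading byte 0xE2 = 11100010 → 3-byte char #1 = E2 89 96.
Offset 3: leading byte 0xDB = 11011011 → 2-byte char #2 = DB BF.
Offset 5: leading byte 0x71 = 01110001 → 1-byte char #3 = 71.
Offset 6: leading byte 0xE0 = 11100000 → 3-byte char #4 = E0 A6 9D.
Offset 9: leading byte 0xE6 = 11100110 → 3-byte char #5 = E6 9C AE.
Offset 12: leading byte 0xDF = 11011111 → 2-byte char #6 = DF A4.
Offset 14: leading byte 0xE3 = 11100011 → 3-byte char #7 = E3 81 AF.
Leading byte 0xE3 = 11100011 matches 1110xxxx → 3-byte sequence.
Byte 1: 0xE3 = 11100011, payload 0011 (4 bits).
Byte 2: 0x81 = 10000001 (10xxxxxx ✓), payload 000001.
Byte 3: 0xAF = 10101111 (10xxxxxx ✓), payload 101111.
Concatenate: 0011000001101111 = 0x306F (16 bits → U+306F).

U+306F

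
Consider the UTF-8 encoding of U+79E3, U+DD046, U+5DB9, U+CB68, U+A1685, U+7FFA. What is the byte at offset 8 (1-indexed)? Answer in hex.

0xE5

1-indexed offset 8 is 0-indexed offset 7.
U+79E3 → 3-byte form E7 A7 A3 at offsets 0–2.
U+DD046 → 4-byte form F3 9D 81 86 at offsets 3–6.
U+5DB9 → 3-byte form E5 B6 B9 at offsets 7–9.
Offset 7 falls in char 3's range; it's byte 1 of E5 B6 B9 = 0xE5.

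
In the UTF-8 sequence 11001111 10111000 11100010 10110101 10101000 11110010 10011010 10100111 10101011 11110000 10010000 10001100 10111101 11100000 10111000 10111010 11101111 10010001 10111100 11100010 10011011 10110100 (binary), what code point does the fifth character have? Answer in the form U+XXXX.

U+0E3A

Offset 0: leading byte 0xCF = 11001111 → 2-byte char #1 = CF B8.
Offset 2: leading byte 0xE2 = 11100010 → 3-byte char #2 = E2 B5 A8.
Offset 5: leading byte 0xF2 = 11110010 → 4-byte char #3 = F2 9A A7 AB.
Offset 9: leading byte 0xF0 = 11110000 → 4-byte char #4 = F0 90 8C BD.
Offset 13: leading byte 0xE0 = 11100000 → 3-byte char #5 = E0 B8 BA.
Leading byte 0xE0 = 11100000 matches 1110xxxx → 3-byte sequence.
Byte 1: 0xE0 = 11100000, payload 0000 (4 bits).
Byte 2: 0xB8 = 10111000 (10xxxxxx ✓), payload 111000.
Byte 3: 0xBA = 10111010 (10xxxxxx ✓), payload 111010.
Concatenate: 0000111000111010 = 0xE3A (16 bits → U+0E3A).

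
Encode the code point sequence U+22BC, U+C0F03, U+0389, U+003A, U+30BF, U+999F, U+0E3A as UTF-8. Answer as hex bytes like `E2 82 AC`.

E2 8A BC F3 80 BC 83 CE 89 3A E3 82 BF E9 A6 9F E0 B8 BA

U+22BC: 3-byte form → E2 8A BC.
U+C0F03: 4-byte form → F3 80 BC 83.
U+0389: 2-byte form → CE 89.
U+003A: 1-byte form → 3A.
U+30BF: 3-byte form → E3 82 BF.
U+999F: 3-byte form → E9 A6 9F.
U+0E3A: 3-byte form → E0 B8 BA.
Concatenated (19 bytes): E2 8A BC F3 80 BC 83 CE 89 3A E3 82 BF E9 A6 9F E0 B8 BA.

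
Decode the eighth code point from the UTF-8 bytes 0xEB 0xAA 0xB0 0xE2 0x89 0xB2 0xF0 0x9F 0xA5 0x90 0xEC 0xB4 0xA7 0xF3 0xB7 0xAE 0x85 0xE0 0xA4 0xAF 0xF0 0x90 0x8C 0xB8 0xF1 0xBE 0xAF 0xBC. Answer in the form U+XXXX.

Offset 0: leading byte 0xEB = 11101011 → 3-byte char #1 = EB AA B0.
Offset 3: leading byte 0xE2 = 11100010 → 3-byte char #2 = E2 89 B2.
Offset 6: leading byte 0xF0 = 11110000 → 4-byte char #3 = F0 9F A5 90.
Offset 10: leading byte 0xEC = 11101100 → 3-byte char #4 = EC B4 A7.
Offset 13: leading byte 0xF3 = 11110011 → 4-byte char #5 = F3 B7 AE 85.
Offset 17: leading byte 0xE0 = 11100000 → 3-byte char #6 = E0 A4 AF.
Offset 20: leading byte 0xF0 = 11110000 → 4-byte char #7 = F0 90 8C B8.
Offset 24: leading byte 0xF1 = 11110001 → 4-byte char #8 = F1 BE AF BC.
Leading byte 0xF1 = 11110001 matches 11110xxx → 4-byte sequence.
Byte 1: 0xF1 = 11110001, payload 001 (3 bits).
Byte 2: 0xBE = 10111110 (10xxxxxx ✓), payload 111110.
Byte 3: 0xAF = 10101111 (10xxxxxx ✓), payload 101111.
Byte 4: 0xBC = 10111100 (10xxxxxx ✓), payload 111100.
Concatenate: 001111110101111111100 = 0x7EBFC (21 bits → U+7EBFC).

U+7EBFC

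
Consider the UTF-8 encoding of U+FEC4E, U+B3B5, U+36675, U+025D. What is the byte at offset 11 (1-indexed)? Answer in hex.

1-indexed offset 11 is 0-indexed offset 10.
U+FEC4E → 4-byte form F3 BE B1 8E at offsets 0–3.
U+B3B5 → 3-byte form EB 8E B5 at offsets 4–6.
U+36675 → 4-byte form F0 B6 99 B5 at offsets 7–10.
Offset 10 falls in char 3's range; it's byte 4 of F0 B6 99 B5 = 0xB5.

0xB5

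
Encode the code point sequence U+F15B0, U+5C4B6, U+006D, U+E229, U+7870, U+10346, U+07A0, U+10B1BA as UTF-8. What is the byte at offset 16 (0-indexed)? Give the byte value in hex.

0x90

U+F15B0 → 4-byte form F3 B1 96 B0 at offsets 0–3.
U+5C4B6 → 4-byte form F1 9C 92 B6 at offsets 4–7.
U+006D → 1-byte form 6D at offsets 8–8.
U+E229 → 3-byte form EE 88 A9 at offsets 9–11.
U+7870 → 3-byte form E7 A1 B0 at offsets 12–14.
U+10346 → 4-byte form F0 90 8D 86 at offsets 15–18.
Offset 16 falls in char 6's range; it's byte 2 of F0 90 8D 86 = 0x90.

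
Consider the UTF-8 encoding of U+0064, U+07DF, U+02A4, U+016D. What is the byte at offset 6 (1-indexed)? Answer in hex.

1-indexed offset 6 is 0-indexed offset 5.
U+0064 → 1-byte form 64 at offsets 0–0.
U+07DF → 2-byte form DF 9F at offsets 1–2.
U+02A4 → 2-byte form CA A4 at offsets 3–4.
U+016D → 2-byte form C5 AD at offsets 5–6.
Offset 5 falls in char 4's range; it's byte 1 of C5 AD = 0xC5.

0xC5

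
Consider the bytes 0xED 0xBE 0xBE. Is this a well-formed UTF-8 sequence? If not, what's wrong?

Structurally a 3-byte sequence; payload = 0xDFBE.
But 0xDFBE is in U+D800–U+DFFF, the surrogate range. Surrogates are not Unicode scalar values and are forbidden in UTF-8.

invalid (encodes a surrogate (U+D800–U+DFFF))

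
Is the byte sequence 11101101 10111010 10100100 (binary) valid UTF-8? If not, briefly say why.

Structurally a 3-byte sequence; payload = 0xDEA4.
But 0xDEA4 is in U+D800–U+DFFF, the surrogate range. Surrogates are not Unicode scalar values and are forbidden in UTF-8.

invalid (encodes a surrogate (U+D800–U+DFFF))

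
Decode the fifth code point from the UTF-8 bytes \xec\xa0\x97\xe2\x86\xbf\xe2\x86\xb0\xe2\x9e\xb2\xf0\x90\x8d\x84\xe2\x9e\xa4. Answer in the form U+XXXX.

Offset 0: leading byte 0xEC = 11101100 → 3-byte char #1 = EC A0 97.
Offset 3: leading byte 0xE2 = 11100010 → 3-byte char #2 = E2 86 BF.
Offset 6: leading byte 0xE2 = 11100010 → 3-byte char #3 = E2 86 B0.
Offset 9: leading byte 0xE2 = 11100010 → 3-byte char #4 = E2 9E B2.
Offset 12: leading byte 0xF0 = 11110000 → 4-byte char #5 = F0 90 8D 84.
Leading byte 0xF0 = 11110000 matches 11110xxx → 4-byte sequence.
Byte 1: 0xF0 = 11110000, payload 000 (3 bits).
Byte 2: 0x90 = 10010000 (10xxxxxx ✓), payload 010000.
Byte 3: 0x8D = 10001101 (10xxxxxx ✓), payload 001101.
Byte 4: 0x84 = 10000100 (10xxxxxx ✓), payload 000100.
Concatenate: 000010000001101000100 = 0x10344 (21 bits → U+10344).

U+10344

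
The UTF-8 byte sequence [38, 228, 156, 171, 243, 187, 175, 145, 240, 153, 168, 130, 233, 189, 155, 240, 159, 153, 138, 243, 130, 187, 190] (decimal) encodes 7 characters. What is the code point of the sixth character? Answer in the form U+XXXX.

U+1F64A

Offset 0: leading byte 0x26 = 00100110 → 1-byte char #1 = 26.
Offset 1: leading byte 0xE4 = 11100100 → 3-byte char #2 = E4 9C AB.
Offset 4: leading byte 0xF3 = 11110011 → 4-byte char #3 = F3 BB AF 91.
Offset 8: leading byte 0xF0 = 11110000 → 4-byte char #4 = F0 99 A8 82.
Offset 12: leading byte 0xE9 = 11101001 → 3-byte char #5 = E9 BD 9B.
Offset 15: leading byte 0xF0 = 11110000 → 4-byte char #6 = F0 9F 99 8A.
Leading byte 0xF0 = 11110000 matches 11110xxx → 4-byte sequence.
Byte 1: 0xF0 = 11110000, payload 000 (3 bits).
Byte 2: 0x9F = 10011111 (10xxxxxx ✓), payload 011111.
Byte 3: 0x99 = 10011001 (10xxxxxx ✓), payload 011001.
Byte 4: 0x8A = 10001010 (10xxxxxx ✓), payload 001010.
Concatenate: 000011111011001001010 = 0x1F64A (21 bits → U+1F64A).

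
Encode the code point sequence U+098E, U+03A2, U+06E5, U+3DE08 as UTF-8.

U+098E: 3-byte form → E0 A6 8E.
U+03A2: 2-byte form → CE A2.
U+06E5: 2-byte form → DB A5.
U+3DE08: 4-byte form → F0 BD B8 88.
Concatenated (11 bytes): E0 A6 8E CE A2 DB A5 F0 BD B8 88.

E0 A6 8E CE A2 DB A5 F0 BD B8 88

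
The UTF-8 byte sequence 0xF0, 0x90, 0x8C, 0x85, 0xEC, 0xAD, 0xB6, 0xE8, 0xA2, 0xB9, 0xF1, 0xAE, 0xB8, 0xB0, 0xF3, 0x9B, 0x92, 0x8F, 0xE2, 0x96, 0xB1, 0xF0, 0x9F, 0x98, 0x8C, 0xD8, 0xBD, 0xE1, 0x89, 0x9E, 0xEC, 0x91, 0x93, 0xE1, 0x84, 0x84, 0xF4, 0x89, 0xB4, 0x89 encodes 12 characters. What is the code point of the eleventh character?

Offset 0: leading byte 0xF0 = 11110000 → 4-byte char #1 = F0 90 8C 85.
Offset 4: leading byte 0xEC = 11101100 → 3-byte char #2 = EC AD B6.
Offset 7: leading byte 0xE8 = 11101000 → 3-byte char #3 = E8 A2 B9.
Offset 10: leading byte 0xF1 = 11110001 → 4-byte char #4 = F1 AE B8 B0.
Offset 14: leading byte 0xF3 = 11110011 → 4-byte char #5 = F3 9B 92 8F.
Offset 18: leading byte 0xE2 = 11100010 → 3-byte char #6 = E2 96 B1.
Offset 21: leading byte 0xF0 = 11110000 → 4-byte char #7 = F0 9F 98 8C.
Offset 25: leading byte 0xD8 = 11011000 → 2-byte char #8 = D8 BD.
Offset 27: leading byte 0xE1 = 11100001 → 3-byte char #9 = E1 89 9E.
Offset 30: leading byte 0xEC = 11101100 → 3-byte char #10 = EC 91 93.
Offset 33: leading byte 0xE1 = 11100001 → 3-byte char #11 = E1 84 84.
Leading byte 0xE1 = 11100001 matches 1110xxxx → 3-byte sequence.
Byte 1: 0xE1 = 11100001, payload 0001 (4 bits).
Byte 2: 0x84 = 10000100 (10xxxxxx ✓), payload 000100.
Byte 3: 0x84 = 10000100 (10xxxxxx ✓), payload 000100.
Concatenate: 0001000100000100 = 0x1104 (16 bits → U+1104).

U+1104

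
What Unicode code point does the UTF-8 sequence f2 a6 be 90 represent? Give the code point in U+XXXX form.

U+A6F90

Leading byte 0xF2 = 11110010 matches 11110xxx → 4-byte sequence.
Byte 1: 0xF2 = 11110010, payload 010 (3 bits).
Byte 2: 0xA6 = 10100110 (10xxxxxx ✓), payload 100110.
Byte 3: 0xBE = 10111110 (10xxxxxx ✓), payload 111110.
Byte 4: 0x90 = 10010000 (10xxxxxx ✓), payload 010000.
Concatenate: 010100110111110010000 = 0xA6F90 (21 bits → U+A6F90).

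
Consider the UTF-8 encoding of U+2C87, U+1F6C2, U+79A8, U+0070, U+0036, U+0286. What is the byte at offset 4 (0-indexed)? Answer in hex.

0x9F

U+2C87 → 3-byte form E2 B2 87 at offsets 0–2.
U+1F6C2 → 4-byte form F0 9F 9B 82 at offsets 3–6.
Offset 4 falls in char 2's range; it's byte 2 of F0 9F 9B 82 = 0x9F.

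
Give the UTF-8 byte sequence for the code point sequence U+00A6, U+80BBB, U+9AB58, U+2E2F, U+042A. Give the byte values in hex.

U+00A6: 2-byte form → C2 A6.
U+80BBB: 4-byte form → F2 80 AE BB.
U+9AB58: 4-byte form → F2 9A AD 98.
U+2E2F: 3-byte form → E2 B8 AF.
U+042A: 2-byte form → D0 AA.
Concatenated (15 bytes): C2 A6 F2 80 AE BB F2 9A AD 98 E2 B8 AF D0 AA.

C2 A6 F2 80 AE BB F2 9A AD 98 E2 B8 AF D0 AA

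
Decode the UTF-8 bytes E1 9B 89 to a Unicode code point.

Leading byte 0xE1 = 11100001 matches 1110xxxx → 3-byte sequence.
Byte 1: 0xE1 = 11100001, payload 0001 (4 bits).
Byte 2: 0x9B = 10011011 (10xxxxxx ✓), payload 011011.
Byte 3: 0x89 = 10001001 (10xxxxxx ✓), payload 001001.
Concatenate: 0001011011001001 = 0x16C9 (16 bits → U+16C9).

U+16C9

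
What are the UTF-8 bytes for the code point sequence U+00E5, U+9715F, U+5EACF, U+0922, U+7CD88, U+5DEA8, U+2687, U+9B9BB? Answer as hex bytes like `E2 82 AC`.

U+00E5: 2-byte form → C3 A5.
U+9715F: 4-byte form → F2 97 85 9F.
U+5EACF: 4-byte form → F1 9E AB 8F.
U+0922: 3-byte form → E0 A4 A2.
U+7CD88: 4-byte form → F1 BC B6 88.
U+5DEA8: 4-byte form → F1 9D BA A8.
U+2687: 3-byte form → E2 9A 87.
U+9B9BB: 4-byte form → F2 9B A6 BB.
Concatenated (28 bytes): C3 A5 F2 97 85 9F F1 9E AB 8F E0 A4 A2 F1 BC B6 88 F1 9D BA A8 E2 9A 87 F2 9B A6 BB.

C3 A5 F2 97 85 9F F1 9E AB 8F E0 A4 A2 F1 BC B6 88 F1 9D BA A8 E2 9A 87 F2 9B A6 BB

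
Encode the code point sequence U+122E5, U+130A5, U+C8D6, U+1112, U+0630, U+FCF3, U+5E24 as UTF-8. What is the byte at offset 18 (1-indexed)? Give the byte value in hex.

1-indexed offset 18 is 0-indexed offset 17.
U+122E5 → 4-byte form F0 92 8B A5 at offsets 0–3.
U+130A5 → 4-byte form F0 93 82 A5 at offsets 4–7.
U+C8D6 → 3-byte form EC A3 96 at offsets 8–10.
U+1112 → 3-byte form E1 84 92 at offsets 11–13.
U+0630 → 2-byte form D8 B0 at offsets 14–15.
U+FCF3 → 3-byte form EF B3 B3 at offsets 16–18.
Offset 17 falls in char 6's range; it's byte 2 of EF B3 B3 = 0xB3.

0xB3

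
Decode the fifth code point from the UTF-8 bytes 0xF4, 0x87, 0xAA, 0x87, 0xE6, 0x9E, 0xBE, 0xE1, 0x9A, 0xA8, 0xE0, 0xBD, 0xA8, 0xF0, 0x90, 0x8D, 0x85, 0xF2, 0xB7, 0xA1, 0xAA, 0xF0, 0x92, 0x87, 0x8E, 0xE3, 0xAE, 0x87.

Offset 0: leading byte 0xF4 = 11110100 → 4-byte char #1 = F4 87 AA 87.
Offset 4: leading byte 0xE6 = 11100110 → 3-byte char #2 = E6 9E BE.
Offset 7: leading byte 0xE1 = 11100001 → 3-byte char #3 = E1 9A A8.
Offset 10: leading byte 0xE0 = 11100000 → 3-byte char #4 = E0 BD A8.
Offset 13: leading byte 0xF0 = 11110000 → 4-byte char #5 = F0 90 8D 85.
Leading byte 0xF0 = 11110000 matches 11110xxx → 4-byte sequence.
Byte 1: 0xF0 = 11110000, payload 000 (3 bits).
Byte 2: 0x90 = 10010000 (10xxxxxx ✓), payload 010000.
Byte 3: 0x8D = 10001101 (10xxxxxx ✓), payload 001101.
Byte 4: 0x85 = 10000101 (10xxxxxx ✓), payload 000101.
Concatenate: 000010000001101000101 = 0x10345 (21 bits → U+10345).

U+10345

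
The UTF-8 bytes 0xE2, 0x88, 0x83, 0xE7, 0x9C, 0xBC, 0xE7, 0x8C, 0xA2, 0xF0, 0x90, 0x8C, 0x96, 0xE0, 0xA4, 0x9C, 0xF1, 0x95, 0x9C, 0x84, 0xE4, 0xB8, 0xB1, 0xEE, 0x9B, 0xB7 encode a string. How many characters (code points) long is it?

Byte at offset 0: 0xE2 = 11100010 → 3-byte char (#1). Advance 3.
Byte at offset 3: 0xE7 = 11100111 → 3-byte char (#2). Advance 3.
Byte at offset 6: 0xE7 = 11100111 → 3-byte char (#3). Advance 3.
Byte at offset 9: 0xF0 = 11110000 → 4-byte char (#4). Advance 4.
Byte at offset 13: 0xE0 = 11100000 → 3-byte char (#5). Advance 3.
Byte at offset 16: 0xF1 = 11110001 → 4-byte char (#6). Advance 4.
Byte at offset 20: 0xE4 = 11100100 → 3-byte char (#7). Advance 3.
Byte at offset 23: 0xEE = 11101110 → 3-byte char (#8). Advance 3.
Reached end at offset 26 after 8 code points.

8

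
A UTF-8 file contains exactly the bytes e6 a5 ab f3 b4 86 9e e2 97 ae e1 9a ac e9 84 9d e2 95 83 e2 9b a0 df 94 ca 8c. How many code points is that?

9

Byte at offset 0: 0xE6 = 11100110 → 3-byte char (#1). Advance 3.
Byte at offset 3: 0xF3 = 11110011 → 4-byte char (#2). Advance 4.
Byte at offset 7: 0xE2 = 11100010 → 3-byte char (#3). Advance 3.
Byte at offset 10: 0xE1 = 11100001 → 3-byte char (#4). Advance 3.
Byte at offset 13: 0xE9 = 11101001 → 3-byte char (#5). Advance 3.
Byte at offset 16: 0xE2 = 11100010 → 3-byte char (#6). Advance 3.
Byte at offset 19: 0xE2 = 11100010 → 3-byte char (#7). Advance 3.
Byte at offset 22: 0xDF = 11011111 → 2-byte char (#8). Advance 2.
Byte at offset 24: 0xCA = 11001010 → 2-byte char (#9). Advance 2.
Reached end at offset 26 after 9 code points.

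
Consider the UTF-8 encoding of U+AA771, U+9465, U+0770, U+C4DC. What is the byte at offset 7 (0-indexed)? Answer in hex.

0xDD

U+AA771 → 4-byte form F2 AA 9D B1 at offsets 0–3.
U+9465 → 3-byte form E9 91 A5 at offsets 4–6.
U+0770 → 2-byte form DD B0 at offsets 7–8.
Offset 7 falls in char 3's range; it's byte 1 of DD B0 = 0xDD.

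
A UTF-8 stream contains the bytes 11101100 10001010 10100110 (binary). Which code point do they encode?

U+C2A6

Leading byte 0xEC = 11101100 matches 1110xxxx → 3-byte sequence.
Byte 1: 0xEC = 11101100, payload 1100 (4 bits).
Byte 2: 0x8A = 10001010 (10xxxxxx ✓), payload 001010.
Byte 3: 0xA6 = 10100110 (10xxxxxx ✓), payload 100110.
Concatenate: 1100001010100110 = 0xC2A6 (16 bits → U+C2A6).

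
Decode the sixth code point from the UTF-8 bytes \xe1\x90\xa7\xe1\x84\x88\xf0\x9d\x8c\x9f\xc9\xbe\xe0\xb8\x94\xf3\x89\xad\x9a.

Offset 0: leading byte 0xE1 = 11100001 → 3-byte char #1 = E1 90 A7.
Offset 3: leading byte 0xE1 = 11100001 → 3-byte char #2 = E1 84 88.
Offset 6: leading byte 0xF0 = 11110000 → 4-byte char #3 = F0 9D 8C 9F.
Offset 10: leading byte 0xC9 = 11001001 → 2-byte char #4 = C9 BE.
Offset 12: leading byte 0xE0 = 11100000 → 3-byte char #5 = E0 B8 94.
Offset 15: leading byte 0xF3 = 11110011 → 4-byte char #6 = F3 89 AD 9A.
Leading byte 0xF3 = 11110011 matches 11110xxx → 4-byte sequence.
Byte 1: 0xF3 = 11110011, payload 011 (3 bits).
Byte 2: 0x89 = 10001001 (10xxxxxx ✓), payload 001001.
Byte 3: 0xAD = 10101101 (10xxxxxx ✓), payload 101101.
Byte 4: 0x9A = 10011010 (10xxxxxx ✓), payload 011010.
Concatenate: 011001001101101011010 = 0xC9B5A (21 bits → U+C9B5A).

U+C9B5A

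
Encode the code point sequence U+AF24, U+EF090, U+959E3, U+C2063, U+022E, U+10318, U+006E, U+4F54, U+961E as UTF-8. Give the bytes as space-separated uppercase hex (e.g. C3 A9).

U+AF24: 3-byte form → EA BC A4.
U+EF090: 4-byte form → F3 AF 82 90.
U+959E3: 4-byte form → F2 95 A7 A3.
U+C2063: 4-byte form → F3 82 81 A3.
U+022E: 2-byte form → C8 AE.
U+10318: 4-byte form → F0 90 8C 98.
U+006E: 1-byte form → 6E.
U+4F54: 3-byte form → E4 BD 94.
U+961E: 3-byte form → E9 98 9E.
Concatenated (28 bytes): EA BC A4 F3 AF 82 90 F2 95 A7 A3 F3 82 81 A3 C8 AE F0 90 8C 98 6E E4 BD 94 E9 98 9E.

EA BC A4 F3 AF 82 90 F2 95 A7 A3 F3 82 81 A3 C8 AE F0 90 8C 98 6E E4 BD 94 E9 98 9E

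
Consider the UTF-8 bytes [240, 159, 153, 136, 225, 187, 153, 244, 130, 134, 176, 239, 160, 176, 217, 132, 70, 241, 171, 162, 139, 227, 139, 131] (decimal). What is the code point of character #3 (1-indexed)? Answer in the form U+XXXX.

U+1021B0

Offset 0: leading byte 0xF0 = 11110000 → 4-byte char #1 = F0 9F 99 88.
Offset 4: leading byte 0xE1 = 11100001 → 3-byte char #2 = E1 BB 99.
Offset 7: leading byte 0xF4 = 11110100 → 4-byte char #3 = F4 82 86 B0.
Leading byte 0xF4 = 11110100 matches 11110xxx → 4-byte sequence.
Byte 1: 0xF4 = 11110100, payload 100 (3 bits).
Byte 2: 0x82 = 10000010 (10xxxxxx ✓), payload 000010.
Byte 3: 0x86 = 10000110 (10xxxxxx ✓), payload 000110.
Byte 4: 0xB0 = 10110000 (10xxxxxx ✓), payload 110000.
Concatenate: 100000010000110110000 = 0x1021B0 (21 bits → U+1021B0).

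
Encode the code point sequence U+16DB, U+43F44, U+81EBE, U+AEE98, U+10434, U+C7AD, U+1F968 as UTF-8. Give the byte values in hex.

E1 9B 9B F1 83 BD 84 F2 81 BA BE F2 AE BA 98 F0 90 90 B4 EC 9E AD F0 9F A5 A8

U+16DB: 3-byte form → E1 9B 9B.
U+43F44: 4-byte form → F1 83 BD 84.
U+81EBE: 4-byte form → F2 81 BA BE.
U+AEE98: 4-byte form → F2 AE BA 98.
U+10434: 4-byte form → F0 90 90 B4.
U+C7AD: 3-byte form → EC 9E AD.
U+1F968: 4-byte form → F0 9F A5 A8.
Concatenated (26 bytes): E1 9B 9B F1 83 BD 84 F2 81 BA BE F2 AE BA 98 F0 90 90 B4 EC 9E AD F0 9F A5 A8.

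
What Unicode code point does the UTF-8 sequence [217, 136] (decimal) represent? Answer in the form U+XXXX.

Leading byte 0xD9 = 11011001 matches 110xxxxx → 2-byte sequence.
Byte 1: 0xD9 = 11011001, payload 11001 (5 bits).
Byte 2: 0x88 = 10001000 (10xxxxxx ✓), payload 001000.
Concatenate: 11001001000 = 0x648 (11 bits → U+0648).

U+0648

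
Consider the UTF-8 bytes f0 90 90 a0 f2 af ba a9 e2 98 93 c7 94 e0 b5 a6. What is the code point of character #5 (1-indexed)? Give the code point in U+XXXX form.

U+0D66

Offset 0: leading byte 0xF0 = 11110000 → 4-byte char #1 = F0 90 90 A0.
Offset 4: leading byte 0xF2 = 11110010 → 4-byte char #2 = F2 AF BA A9.
Offset 8: leading byte 0xE2 = 11100010 → 3-byte char #3 = E2 98 93.
Offset 11: leading byte 0xC7 = 11000111 → 2-byte char #4 = C7 94.
Offset 13: leading byte 0xE0 = 11100000 → 3-byte char #5 = E0 B5 A6.
Leading byte 0xE0 = 11100000 matches 1110xxxx → 3-byte sequence.
Byte 1: 0xE0 = 11100000, payload 0000 (4 bits).
Byte 2: 0xB5 = 10110101 (10xxxxxx ✓), payload 110101.
Byte 3: 0xA6 = 10100110 (10xxxxxx ✓), payload 100110.
Concatenate: 0000110101100110 = 0xD66 (16 bits → U+0D66).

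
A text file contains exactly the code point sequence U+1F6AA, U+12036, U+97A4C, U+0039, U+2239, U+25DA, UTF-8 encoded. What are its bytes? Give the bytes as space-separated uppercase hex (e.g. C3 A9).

F0 9F 9A AA F0 92 80 B6 F2 97 A9 8C 39 E2 88 B9 E2 97 9A

U+1F6AA: 4-byte form → F0 9F 9A AA.
U+12036: 4-byte form → F0 92 80 B6.
U+97A4C: 4-byte form → F2 97 A9 8C.
U+0039: 1-byte form → 39.
U+2239: 3-byte form → E2 88 B9.
U+25DA: 3-byte form → E2 97 9A.
Concatenated (19 bytes): F0 9F 9A AA F0 92 80 B6 F2 97 A9 8C 39 E2 88 B9 E2 97 9A.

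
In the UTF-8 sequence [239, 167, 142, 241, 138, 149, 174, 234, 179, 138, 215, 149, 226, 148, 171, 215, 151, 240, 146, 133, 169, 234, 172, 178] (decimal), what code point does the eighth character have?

Offset 0: leading byte 0xEF = 11101111 → 3-byte char #1 = EF A7 8E.
Offset 3: leading byte 0xF1 = 11110001 → 4-byte char #2 = F1 8A 95 AE.
Offset 7: leading byte 0xEA = 11101010 → 3-byte char #3 = EA B3 8A.
Offset 10: leading byte 0xD7 = 11010111 → 2-byte char #4 = D7 95.
Offset 12: leading byte 0xE2 = 11100010 → 3-byte char #5 = E2 94 AB.
Offset 15: leading byte 0xD7 = 11010111 → 2-byte char #6 = D7 97.
Offset 17: leading byte 0xF0 = 11110000 → 4-byte char #7 = F0 92 85 A9.
Offset 21: leading byte 0xEA = 11101010 → 3-byte char #8 = EA AC B2.
Leading byte 0xEA = 11101010 matches 1110xxxx → 3-byte sequence.
Byte 1: 0xEA = 11101010, payload 1010 (4 bits).
Byte 2: 0xAC = 10101100 (10xxxxxx ✓), payload 101100.
Byte 3: 0xB2 = 10110010 (10xxxxxx ✓), payload 110010.
Concatenate: 1010101100110010 = 0xAB32 (16 bits → U+AB32).

U+AB32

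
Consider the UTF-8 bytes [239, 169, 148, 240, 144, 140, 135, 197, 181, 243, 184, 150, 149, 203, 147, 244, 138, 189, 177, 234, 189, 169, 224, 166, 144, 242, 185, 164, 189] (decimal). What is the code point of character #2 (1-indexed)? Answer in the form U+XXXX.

U+10307

Offset 0: leading byte 0xEF = 11101111 → 3-byte char #1 = EF A9 94.
Offset 3: leading byte 0xF0 = 11110000 → 4-byte char #2 = F0 90 8C 87.
Leading byte 0xF0 = 11110000 matches 11110xxx → 4-byte sequence.
Byte 1: 0xF0 = 11110000, payload 000 (3 bits).
Byte 2: 0x90 = 10010000 (10xxxxxx ✓), payload 010000.
Byte 3: 0x8C = 10001100 (10xxxxxx ✓), payload 001100.
Byte 4: 0x87 = 10000111 (10xxxxxx ✓), payload 000111.
Concatenate: 000010000001100000111 = 0x10307 (21 bits → U+10307).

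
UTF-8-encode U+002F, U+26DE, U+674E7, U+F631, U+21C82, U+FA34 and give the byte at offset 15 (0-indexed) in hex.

0xEF

U+002F → 1-byte form 2F at offsets 0–0.
U+26DE → 3-byte form E2 9B 9E at offsets 1–3.
U+674E7 → 4-byte form F1 A7 93 A7 at offsets 4–7.
U+F631 → 3-byte form EF 98 B1 at offsets 8–10.
U+21C82 → 4-byte form F0 A1 B2 82 at offsets 11–14.
U+FA34 → 3-byte form EF A8 B4 at offsets 15–17.
Offset 15 falls in char 6's range; it's byte 1 of EF A8 B4 = 0xEF.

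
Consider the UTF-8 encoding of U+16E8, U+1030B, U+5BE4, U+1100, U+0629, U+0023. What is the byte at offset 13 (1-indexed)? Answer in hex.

1-indexed offset 13 is 0-indexed offset 12.
U+16E8 → 3-byte form E1 9B A8 at offsets 0–2.
U+1030B → 4-byte form F0 90 8C 8B at offsets 3–6.
U+5BE4 → 3-byte form E5 AF A4 at offsets 7–9.
U+1100 → 3-byte form E1 84 80 at offsets 10–12.
Offset 12 falls in char 4's range; it's byte 3 of E1 84 80 = 0x80.

0x80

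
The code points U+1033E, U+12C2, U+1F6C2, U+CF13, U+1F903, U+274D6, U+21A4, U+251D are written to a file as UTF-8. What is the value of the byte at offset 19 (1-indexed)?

1-indexed offset 19 is 0-indexed offset 18.
U+1033E → 4-byte form F0 90 8C BE at offsets 0–3.
U+12C2 → 3-byte form E1 8B 82 at offsets 4–6.
U+1F6C2 → 4-byte form F0 9F 9B 82 at offsets 7–10.
U+CF13 → 3-byte form EC BC 93 at offsets 11–13.
U+1F903 → 4-byte form F0 9F A4 83 at offsets 14–17.
U+274D6 → 4-byte form F0 A7 93 96 at offsets 18–21.
Offset 18 falls in char 6's range; it's byte 1 of F0 A7 93 96 = 0xF0.

0xF0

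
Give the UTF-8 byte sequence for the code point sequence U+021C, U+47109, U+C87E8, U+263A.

U+021C: 2-byte form → C8 9C.
U+47109: 4-byte form → F1 87 84 89.
U+C87E8: 4-byte form → F3 88 9F A8.
U+263A: 3-byte form → E2 98 BA.
Concatenated (13 bytes): C8 9C F1 87 84 89 F3 88 9F A8 E2 98 BA.

C8 9C F1 87 84 89 F3 88 9F A8 E2 98 BA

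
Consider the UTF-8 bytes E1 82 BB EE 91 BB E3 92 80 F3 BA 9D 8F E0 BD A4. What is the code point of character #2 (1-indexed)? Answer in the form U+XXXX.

U+E47B

Offset 0: leading byte 0xE1 = 11100001 → 3-byte char #1 = E1 82 BB.
Offset 3: leading byte 0xEE = 11101110 → 3-byte char #2 = EE 91 BB.
Leading byte 0xEE = 11101110 matches 1110xxxx → 3-byte sequence.
Byte 1: 0xEE = 11101110, payload 1110 (4 bits).
Byte 2: 0x91 = 10010001 (10xxxxxx ✓), payload 010001.
Byte 3: 0xBB = 10111011 (10xxxxxx ✓), payload 111011.
Concatenate: 1110010001111011 = 0xE47B (16 bits → U+E47B).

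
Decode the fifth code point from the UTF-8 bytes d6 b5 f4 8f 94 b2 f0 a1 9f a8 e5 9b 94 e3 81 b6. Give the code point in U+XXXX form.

U+3076

Offset 0: leading byte 0xD6 = 11010110 → 2-byte char #1 = D6 B5.
Offset 2: leading byte 0xF4 = 11110100 → 4-byte char #2 = F4 8F 94 B2.
Offset 6: leading byte 0xF0 = 11110000 → 4-byte char #3 = F0 A1 9F A8.
Offset 10: leading byte 0xE5 = 11100101 → 3-byte char #4 = E5 9B 94.
Offset 13: leading byte 0xE3 = 11100011 → 3-byte char #5 = E3 81 B6.
Leading byte 0xE3 = 11100011 matches 1110xxxx → 3-byte sequence.
Byte 1: 0xE3 = 11100011, payload 0011 (4 bits).
Byte 2: 0x81 = 10000001 (10xxxxxx ✓), payload 000001.
Byte 3: 0xB6 = 10110110 (10xxxxxx ✓), payload 110110.
Concatenate: 0011000001110110 = 0x3076 (16 bits → U+3076).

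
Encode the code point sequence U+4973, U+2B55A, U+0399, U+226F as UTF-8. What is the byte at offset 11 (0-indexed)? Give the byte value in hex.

U+4973 → 3-byte form E4 A5 B3 at offsets 0–2.
U+2B55A → 4-byte form F0 AB 95 9A at offsets 3–6.
U+0399 → 2-byte form CE 99 at offsets 7–8.
U+226F → 3-byte form E2 89 AF at offsets 9–11.
Offset 11 falls in char 4's range; it's byte 3 of E2 89 AF = 0xAF.

0xAF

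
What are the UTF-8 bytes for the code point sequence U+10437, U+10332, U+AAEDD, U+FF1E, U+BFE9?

F0 90 90 B7 F0 90 8C B2 F2 AA BB 9D EF BC 9E EB BF A9

U+10437: 4-byte form → F0 90 90 B7.
U+10332: 4-byte form → F0 90 8C B2.
U+AAEDD: 4-byte form → F2 AA BB 9D.
U+FF1E: 3-byte form → EF BC 9E.
U+BFE9: 3-byte form → EB BF A9.
Concatenated (18 bytes): F0 90 90 B7 F0 90 8C B2 F2 AA BB 9D EF BC 9E EB BF A9.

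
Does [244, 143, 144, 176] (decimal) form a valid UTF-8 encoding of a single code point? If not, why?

Leading byte 0xF4 = 11110100 → 4-byte form.
Continuation bytes 0x8F=10001111, 0x90=10010000, 0xB0=10110000 all match 10xxxxxx.
Decoded value 0x10F430 is ≥ 0x10000 (shortest form) and not a surrogate.

valid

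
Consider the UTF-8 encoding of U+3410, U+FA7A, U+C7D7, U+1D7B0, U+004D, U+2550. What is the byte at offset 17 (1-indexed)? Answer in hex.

0x90

1-indexed offset 17 is 0-indexed offset 16.
U+3410 → 3-byte form E3 90 90 at offsets 0–2.
U+FA7A → 3-byte form EF A9 BA at offsets 3–5.
U+C7D7 → 3-byte form EC 9F 97 at offsets 6–8.
U+1D7B0 → 4-byte form F0 9D 9E B0 at offsets 9–12.
U+004D → 1-byte form 4D at offsets 13–13.
U+2550 → 3-byte form E2 95 90 at offsets 14–16.
Offset 16 falls in char 6's range; it's byte 3 of E2 95 90 = 0x90.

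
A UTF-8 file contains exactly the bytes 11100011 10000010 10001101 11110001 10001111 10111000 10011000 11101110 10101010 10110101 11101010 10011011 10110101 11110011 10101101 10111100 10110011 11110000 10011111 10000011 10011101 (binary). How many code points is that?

Byte at offset 0: 0xE3 = 11100011 → 3-byte char (#1). Advance 3.
Byte at offset 3: 0xF1 = 11110001 → 4-byte char (#2). Advance 4.
Byte at offset 7: 0xEE = 11101110 → 3-byte char (#3). Advance 3.
Byte at offset 10: 0xEA = 11101010 → 3-byte char (#4). Advance 3.
Byte at offset 13: 0xF3 = 11110011 → 4-byte char (#5). Advance 4.
Byte at offset 17: 0xF0 = 11110000 → 4-byte char (#6). Advance 4.
Reached end at offset 21 after 6 code points.

6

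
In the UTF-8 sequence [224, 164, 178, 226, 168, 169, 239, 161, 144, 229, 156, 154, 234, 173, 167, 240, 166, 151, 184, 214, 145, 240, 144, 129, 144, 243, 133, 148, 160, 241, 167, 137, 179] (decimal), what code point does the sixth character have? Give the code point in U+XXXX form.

U+265F8

Offset 0: leading byte 0xE0 = 11100000 → 3-byte char #1 = E0 A4 B2.
Offset 3: leading byte 0xE2 = 11100010 → 3-byte char #2 = E2 A8 A9.
Offset 6: leading byte 0xEF = 11101111 → 3-byte char #3 = EF A1 90.
Offset 9: leading byte 0xE5 = 11100101 → 3-byte char #4 = E5 9C 9A.
Offset 12: leading byte 0xEA = 11101010 → 3-byte char #5 = EA AD A7.
Offset 15: leading byte 0xF0 = 11110000 → 4-byte char #6 = F0 A6 97 B8.
Leading byte 0xF0 = 11110000 matches 11110xxx → 4-byte sequence.
Byte 1: 0xF0 = 11110000, payload 000 (3 bits).
Byte 2: 0xA6 = 10100110 (10xxxxxx ✓), payload 100110.
Byte 3: 0x97 = 10010111 (10xxxxxx ✓), payload 010111.
Byte 4: 0xB8 = 10111000 (10xxxxxx ✓), payload 111000.
Concatenate: 000100110010111111000 = 0x265F8 (21 bits → U+265F8).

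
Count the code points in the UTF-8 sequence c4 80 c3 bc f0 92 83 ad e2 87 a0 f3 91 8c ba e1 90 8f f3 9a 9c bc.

7

Byte at offset 0: 0xC4 = 11000100 → 2-byte char (#1). Advance 2.
Byte at offset 2: 0xC3 = 11000011 → 2-byte char (#2). Advance 2.
Byte at offset 4: 0xF0 = 11110000 → 4-byte char (#3). Advance 4.
Byte at offset 8: 0xE2 = 11100010 → 3-byte char (#4). Advance 3.
Byte at offset 11: 0xF3 = 11110011 → 4-byte char (#5). Advance 4.
Byte at offset 15: 0xE1 = 11100001 → 3-byte char (#6). Advance 3.
Byte at offset 18: 0xF3 = 11110011 → 4-byte char (#7). Advance 4.
Reached end at offset 22 after 7 code points.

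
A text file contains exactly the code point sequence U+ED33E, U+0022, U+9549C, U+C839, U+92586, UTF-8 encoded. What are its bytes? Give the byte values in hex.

F3 AD 8C BE 22 F2 95 92 9C EC A0 B9 F2 92 96 86

U+ED33E: 4-byte form → F3 AD 8C BE.
U+0022: 1-byte form → 22.
U+9549C: 4-byte form → F2 95 92 9C.
U+C839: 3-byte form → EC A0 B9.
U+92586: 4-byte form → F2 92 96 86.
Concatenated (16 bytes): F3 AD 8C BE 22 F2 95 92 9C EC A0 B9 F2 92 96 86.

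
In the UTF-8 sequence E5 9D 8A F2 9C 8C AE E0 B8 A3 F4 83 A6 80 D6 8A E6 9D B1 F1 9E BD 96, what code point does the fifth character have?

Offset 0: leading byte 0xE5 = 11100101 → 3-byte char #1 = E5 9D 8A.
Offset 3: leading byte 0xF2 = 11110010 → 4-byte char #2 = F2 9C 8C AE.
Offset 7: leading byte 0xE0 = 11100000 → 3-byte char #3 = E0 B8 A3.
Offset 10: leading byte 0xF4 = 11110100 → 4-byte char #4 = F4 83 A6 80.
Offset 14: leading byte 0xD6 = 11010110 → 2-byte char #5 = D6 8A.
Leading byte 0xD6 = 11010110 matches 110xxxxx → 2-byte sequence.
Byte 1: 0xD6 = 11010110, payload 10110 (5 bits).
Byte 2: 0x8A = 10001010 (10xxxxxx ✓), payload 001010.
Concatenate: 10110001010 = 0x58A (11 bits → U+058A).

U+058A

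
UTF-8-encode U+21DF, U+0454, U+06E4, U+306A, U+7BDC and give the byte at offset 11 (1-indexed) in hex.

1-indexed offset 11 is 0-indexed offset 10.
U+21DF → 3-byte form E2 87 9F at offsets 0–2.
U+0454 → 2-byte form D1 94 at offsets 3–4.
U+06E4 → 2-byte form DB A4 at offsets 5–6.
U+306A → 3-byte form E3 81 AA at offsets 7–9.
U+7BDC → 3-byte form E7 AF 9C at offsets 10–12.
Offset 10 falls in char 5's range; it's byte 1 of E7 AF 9C = 0xE7.

0xE7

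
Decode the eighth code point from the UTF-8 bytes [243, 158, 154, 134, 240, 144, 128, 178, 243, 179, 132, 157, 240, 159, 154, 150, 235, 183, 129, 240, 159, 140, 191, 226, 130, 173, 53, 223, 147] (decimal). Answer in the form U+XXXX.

Offset 0: leading byte 0xF3 = 11110011 → 4-byte char #1 = F3 9E 9A 86.
Offset 4: leading byte 0xF0 = 11110000 → 4-byte char #2 = F0 90 80 B2.
Offset 8: leading byte 0xF3 = 11110011 → 4-byte char #3 = F3 B3 84 9D.
Offset 12: leading byte 0xF0 = 11110000 → 4-byte char #4 = F0 9F 9A 96.
Offset 16: leading byte 0xEB = 11101011 → 3-byte char #5 = EB B7 81.
Offset 19: leading byte 0xF0 = 11110000 → 4-byte char #6 = F0 9F 8C BF.
Offset 23: leading byte 0xE2 = 11100010 → 3-byte char #7 = E2 82 AD.
Offset 26: leading byte 0x35 = 00110101 → 1-byte char #8 = 35.
Leading byte 0x35 = 00110101 matches 0xxxxxxx → 1-byte sequence.
Byte 1: 0x35 = 00110101, payload 0110101 (7 bits).
Concatenate: 0110101 = 0x35 (7 bits → U+0035).

U+0035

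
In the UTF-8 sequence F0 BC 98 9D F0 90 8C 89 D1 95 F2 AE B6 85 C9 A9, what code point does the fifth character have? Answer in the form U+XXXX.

U+0269

Offset 0: leading byte 0xF0 = 11110000 → 4-byte char #1 = F0 BC 98 9D.
Offset 4: leading byte 0xF0 = 11110000 → 4-byte char #2 = F0 90 8C 89.
Offset 8: leading byte 0xD1 = 11010001 → 2-byte char #3 = D1 95.
Offset 10: leading byte 0xF2 = 11110010 → 4-byte char #4 = F2 AE B6 85.
Offset 14: leading byte 0xC9 = 11001001 → 2-byte char #5 = C9 A9.
Leading byte 0xC9 = 11001001 matches 110xxxxx → 2-byte sequence.
Byte 1: 0xC9 = 11001001, payload 01001 (5 bits).
Byte 2: 0xA9 = 10101001 (10xxxxxx ✓), payload 101001.
Concatenate: 01001101001 = 0x269 (11 bits → U+0269).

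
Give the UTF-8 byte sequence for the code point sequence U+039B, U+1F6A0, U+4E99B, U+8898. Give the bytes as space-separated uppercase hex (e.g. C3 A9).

CE 9B F0 9F 9A A0 F1 8E A6 9B E8 A2 98

U+039B: 2-byte form → CE 9B.
U+1F6A0: 4-byte form → F0 9F 9A A0.
U+4E99B: 4-byte form → F1 8E A6 9B.
U+8898: 3-byte form → E8 A2 98.
Concatenated (13 bytes): CE 9B F0 9F 9A A0 F1 8E A6 9B E8 A2 98.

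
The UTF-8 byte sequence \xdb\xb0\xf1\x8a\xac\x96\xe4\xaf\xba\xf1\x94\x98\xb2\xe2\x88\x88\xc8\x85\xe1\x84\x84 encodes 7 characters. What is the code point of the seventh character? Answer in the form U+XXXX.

Offset 0: leading byte 0xDB = 11011011 → 2-byte char #1 = DB B0.
Offset 2: leading byte 0xF1 = 11110001 → 4-byte char #2 = F1 8A AC 96.
Offset 6: leading byte 0xE4 = 11100100 → 3-byte char #3 = E4 AF BA.
Offset 9: leading byte 0xF1 = 11110001 → 4-byte char #4 = F1 94 98 B2.
Offset 13: leading byte 0xE2 = 11100010 → 3-byte char #5 = E2 88 88.
Offset 16: leading byte 0xC8 = 11001000 → 2-byte char #6 = C8 85.
Offset 18: leading byte 0xE1 = 11100001 → 3-byte char #7 = E1 84 84.
Leading byte 0xE1 = 11100001 matches 1110xxxx → 3-byte sequence.
Byte 1: 0xE1 = 11100001, payload 0001 (4 bits).
Byte 2: 0x84 = 10000100 (10xxxxxx ✓), payload 000100.
Byte 3: 0x84 = 10000100 (10xxxxxx ✓), payload 000100.
Concatenate: 0001000100000100 = 0x1104 (16 bits → U+1104).

U+1104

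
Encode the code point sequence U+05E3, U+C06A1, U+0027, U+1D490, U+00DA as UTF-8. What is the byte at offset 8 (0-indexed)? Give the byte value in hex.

0x9D

U+05E3 → 2-byte form D7 A3 at offsets 0–1.
U+C06A1 → 4-byte form F3 80 9A A1 at offsets 2–5.
U+0027 → 1-byte form 27 at offsets 6–6.
U+1D490 → 4-byte form F0 9D 92 90 at offsets 7–10.
Offset 8 falls in char 4's range; it's byte 2 of F0 9D 92 90 = 0x9D.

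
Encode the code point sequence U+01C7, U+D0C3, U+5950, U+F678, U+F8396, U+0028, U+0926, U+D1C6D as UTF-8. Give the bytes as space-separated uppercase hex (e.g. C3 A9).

C7 87 ED 83 83 E5 A5 90 EF 99 B8 F3 B8 8E 96 28 E0 A4 A6 F3 91 B1 AD

U+01C7: 2-byte form → C7 87.
U+D0C3: 3-byte form → ED 83 83.
U+5950: 3-byte form → E5 A5 90.
U+F678: 3-byte form → EF 99 B8.
U+F8396: 4-byte form → F3 B8 8E 96.
U+0028: 1-byte form → 28.
U+0926: 3-byte form → E0 A4 A6.
U+D1C6D: 4-byte form → F3 91 B1 AD.
Concatenated (23 bytes): C7 87 ED 83 83 E5 A5 90 EF 99 B8 F3 B8 8E 96 28 E0 A4 A6 F3 91 B1 AD.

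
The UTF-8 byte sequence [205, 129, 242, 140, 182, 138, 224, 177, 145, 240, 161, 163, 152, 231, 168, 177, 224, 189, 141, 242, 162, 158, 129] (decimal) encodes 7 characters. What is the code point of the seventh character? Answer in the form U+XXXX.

Offset 0: leading byte 0xCD = 11001101 → 2-byte char #1 = CD 81.
Offset 2: leading byte 0xF2 = 11110010 → 4-byte char #2 = F2 8C B6 8A.
Offset 6: leading byte 0xE0 = 11100000 → 3-byte char #3 = E0 B1 91.
Offset 9: leading byte 0xF0 = 11110000 → 4-byte char #4 = F0 A1 A3 98.
Offset 13: leading byte 0xE7 = 11100111 → 3-byte char #5 = E7 A8 B1.
Offset 16: leading byte 0xE0 = 11100000 → 3-byte char #6 = E0 BD 8D.
Offset 19: leading byte 0xF2 = 11110010 → 4-byte char #7 = F2 A2 9E 81.
Leading byte 0xF2 = 11110010 matches 11110xxx → 4-byte sequence.
Byte 1: 0xF2 = 11110010, payload 010 (3 bits).
Byte 2: 0xA2 = 10100010 (10xxxxxx ✓), payload 100010.
Byte 3: 0x9E = 10011110 (10xxxxxx ✓), payload 011110.
Byte 4: 0x81 = 10000001 (10xxxxxx ✓), payload 000001.
Concatenate: 010100010011110000001 = 0xA2781 (21 bits → U+A2781).

U+A2781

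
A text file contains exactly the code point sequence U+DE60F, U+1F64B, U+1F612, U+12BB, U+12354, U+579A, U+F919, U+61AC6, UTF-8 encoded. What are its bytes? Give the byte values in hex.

U+DE60F: 4-byte form → F3 9E 98 8F.
U+1F64B: 4-byte form → F0 9F 99 8B.
U+1F612: 4-byte form → F0 9F 98 92.
U+12BB: 3-byte form → E1 8A BB.
U+12354: 4-byte form → F0 92 8D 94.
U+579A: 3-byte form → E5 9E 9A.
U+F919: 3-byte form → EF A4 99.
U+61AC6: 4-byte form → F1 A1 AB 86.
Concatenated (29 bytes): F3 9E 98 8F F0 9F 99 8B F0 9F 98 92 E1 8A BB F0 92 8D 94 E5 9E 9A EF A4 99 F1 A1 AB 86.

F3 9E 98 8F F0 9F 99 8B F0 9F 98 92 E1 8A BB F0 92 8D 94 E5 9E 9A EF A4 99 F1 A1 AB 86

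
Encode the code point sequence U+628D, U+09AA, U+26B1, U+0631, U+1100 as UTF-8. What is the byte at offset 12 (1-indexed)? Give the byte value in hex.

1-indexed offset 12 is 0-indexed offset 11.
U+628D → 3-byte form E6 8A 8D at offsets 0–2.
U+09AA → 3-byte form E0 A6 AA at offsets 3–5.
U+26B1 → 3-byte form E2 9A B1 at offsets 6–8.
U+0631 → 2-byte form D8 B1 at offsets 9–10.
U+1100 → 3-byte form E1 84 80 at offsets 11–13.
Offset 11 falls in char 5's range; it's byte 1 of E1 84 80 = 0xE1.

0xE1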